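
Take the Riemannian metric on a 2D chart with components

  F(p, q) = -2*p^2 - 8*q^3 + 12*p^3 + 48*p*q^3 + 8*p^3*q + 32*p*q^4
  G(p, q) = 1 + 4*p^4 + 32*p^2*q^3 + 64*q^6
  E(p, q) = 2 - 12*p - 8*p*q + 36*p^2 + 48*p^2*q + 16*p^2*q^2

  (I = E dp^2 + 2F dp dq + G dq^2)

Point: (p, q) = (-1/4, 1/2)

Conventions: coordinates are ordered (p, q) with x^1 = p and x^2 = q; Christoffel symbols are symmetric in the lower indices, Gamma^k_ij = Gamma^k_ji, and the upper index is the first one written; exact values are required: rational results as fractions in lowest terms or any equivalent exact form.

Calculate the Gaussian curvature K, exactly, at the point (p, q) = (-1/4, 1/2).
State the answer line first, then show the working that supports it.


Answer: K = 192512/519841

E = 10, F = -27/8, G = 145/64, EG - F^2 = 721/64 at the point
E_p = -48, E_q = 6, F_p = 12, F_q = -153/8, G_p = -9/4, G_q = 27/2
E_qq = 2, F_pq = 107/2, G_pp = 11
The intrinsic route: Brioschi's K = (det M1 - det M2)/(EG - F^2)^2.
M1 = [[-E_qq/2 + F_pq - G_pp/2, E_p/2, F_p - E_q/2], [F_q - G_p/2, E, F], [G_q/2, F, G]] = [[47, -24, 9], [-18, 10, -27/8], [27/4, -27/8, 145/64]]; det M1 = 2351/64
M2 = [[0, E_q/2, G_p/2], [E_q/2, E, F], [G_p/2, F, G]] = [[0, 3, -9/8], [3, 10, -27/8], [-9/8, -27/8, 145/64]]; det M2 = -657/64
det M1 - det M2 = 47; K = 47 / (721/64)^2 = 192512/519841


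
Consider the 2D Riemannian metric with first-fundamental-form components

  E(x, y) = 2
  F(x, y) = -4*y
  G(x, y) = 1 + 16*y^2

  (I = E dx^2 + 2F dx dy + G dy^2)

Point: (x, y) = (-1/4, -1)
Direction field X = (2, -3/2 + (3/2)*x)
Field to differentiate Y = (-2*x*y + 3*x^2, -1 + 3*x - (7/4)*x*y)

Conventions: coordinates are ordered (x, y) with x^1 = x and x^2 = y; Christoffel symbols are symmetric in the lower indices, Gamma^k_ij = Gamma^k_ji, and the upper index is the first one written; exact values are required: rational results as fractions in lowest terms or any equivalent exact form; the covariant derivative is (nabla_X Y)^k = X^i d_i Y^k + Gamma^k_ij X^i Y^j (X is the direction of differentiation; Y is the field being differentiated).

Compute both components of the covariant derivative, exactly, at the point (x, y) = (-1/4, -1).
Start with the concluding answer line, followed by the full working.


Answer: (nabla_X Y)^x = -163/192, (nabla_X Y)^y = 1933/384

E = 2, F = 4, G = 17 at the point
E_x = 0, E_y = 0, F_x = 0, F_y = -4, G_x = 0, G_y = -32
EG - F^2 = 18;  g^inv = (1/18) * [[17, -4], [-4, 2]]
first-kind symbols [ij,l] = (1/2)(d_i g_jl + d_j g_il - d_l g_ij): [xx,x] = E_x/2 = 0, [xx,y] = F_x - E_y/2 = 0, [xy,x] = E_y/2 = 0, [xy,y] = G_x/2 = 0, [yy,x] = F_y - G_x/2 = -4, [yy,y] = G_y/2 = -16
Gamma^x_ij = (G*[ij,x] - F*[ij,y])/(EG - F^2), Gamma^y_ij = (E*[ij,y] - F*[ij,x])/(EG - F^2)
Gamma_xxx = 0, Gamma_xxy = 0, Gamma_xyy = -2/9, Gamma_yxx = 0, Gamma_yxy = 0, Gamma_yyy = -8/9
X = (2, -15/8), Y = (-5/16, -35/16) at the point


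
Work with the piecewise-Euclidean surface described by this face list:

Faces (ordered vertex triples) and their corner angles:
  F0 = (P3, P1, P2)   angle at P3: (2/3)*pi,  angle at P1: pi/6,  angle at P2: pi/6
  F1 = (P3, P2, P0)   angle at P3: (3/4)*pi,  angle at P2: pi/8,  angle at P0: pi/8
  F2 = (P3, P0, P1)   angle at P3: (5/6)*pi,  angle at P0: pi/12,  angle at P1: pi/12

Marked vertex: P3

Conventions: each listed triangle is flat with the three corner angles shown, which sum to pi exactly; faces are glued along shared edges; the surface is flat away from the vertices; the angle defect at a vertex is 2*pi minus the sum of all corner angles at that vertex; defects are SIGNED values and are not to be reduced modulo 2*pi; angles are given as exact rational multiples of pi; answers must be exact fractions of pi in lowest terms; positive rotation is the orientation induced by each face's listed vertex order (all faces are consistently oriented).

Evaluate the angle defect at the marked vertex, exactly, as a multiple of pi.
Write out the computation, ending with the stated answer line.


Sum of corner angles at P3: (9/4)*pi
defect = 2*pi - (9/4)*pi

Answer: defect(P3) = -pi/4


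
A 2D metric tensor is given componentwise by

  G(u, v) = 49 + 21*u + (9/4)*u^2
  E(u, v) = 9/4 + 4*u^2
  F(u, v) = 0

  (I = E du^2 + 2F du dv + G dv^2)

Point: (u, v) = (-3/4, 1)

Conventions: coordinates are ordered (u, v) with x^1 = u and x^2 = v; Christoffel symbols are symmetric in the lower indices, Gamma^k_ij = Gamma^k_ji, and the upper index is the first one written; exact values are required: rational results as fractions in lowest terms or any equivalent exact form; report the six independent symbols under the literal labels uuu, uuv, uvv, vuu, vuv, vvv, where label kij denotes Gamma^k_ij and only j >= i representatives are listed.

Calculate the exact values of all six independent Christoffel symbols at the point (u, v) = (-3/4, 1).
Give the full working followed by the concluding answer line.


E = 9/2, F = 0, G = 2209/64 at the point
E_u = -6, E_v = 0, F_u = 0, F_v = 0, G_u = 141/8, G_v = 0
EG - F^2 = 19881/128;  g^inv = (128/19881) * [[2209/64, 0], [0, 9/2]]
first-kind symbols [ij,l] = (1/2)(d_i g_jl + d_j g_il - d_l g_ij): [uu,u] = E_u/2 = -3, [uu,v] = F_u - E_v/2 = 0, [uv,u] = E_v/2 = 0, [uv,v] = G_u/2 = 141/16, [vv,u] = F_v - G_u/2 = -141/16, [vv,v] = G_v/2 = 0
Gamma^u_ij = (G*[ij,u] - F*[ij,v])/(EG - F^2), Gamma^v_ij = (E*[ij,v] - F*[ij,u])/(EG - F^2)

Answer: Gamma_uuu = -2/3, Gamma_uuv = 0, Gamma_uvv = -47/24, Gamma_vuu = 0, Gamma_vuv = 12/47, Gamma_vvv = 0


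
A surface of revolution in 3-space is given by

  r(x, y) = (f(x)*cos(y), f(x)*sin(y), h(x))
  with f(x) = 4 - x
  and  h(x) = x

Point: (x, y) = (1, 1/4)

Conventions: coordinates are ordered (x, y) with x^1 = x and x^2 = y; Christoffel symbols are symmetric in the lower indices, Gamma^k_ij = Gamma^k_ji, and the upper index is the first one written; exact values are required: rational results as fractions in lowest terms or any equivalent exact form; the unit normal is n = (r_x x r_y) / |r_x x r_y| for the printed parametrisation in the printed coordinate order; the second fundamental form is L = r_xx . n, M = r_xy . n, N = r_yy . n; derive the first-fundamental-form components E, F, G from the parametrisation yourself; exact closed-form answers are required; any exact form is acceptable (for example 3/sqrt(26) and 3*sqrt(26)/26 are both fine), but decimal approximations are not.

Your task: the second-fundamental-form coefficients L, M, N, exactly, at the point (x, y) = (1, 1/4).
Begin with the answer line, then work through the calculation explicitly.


Answer: L = 0, M = 0, N = 3*sqrt(2)/2

f = 3, f' = -1, f'' = 0, h' = 1, h'' = 0
E = 2, F = 0, G = 9; answer radicand W^2 = 2
unnormalised second-form numerators: l = 0, m = 0, n = 3; L = l/sqrt(2), and similarly M = m/sqrt(W^2), N = n/sqrt(W^2)


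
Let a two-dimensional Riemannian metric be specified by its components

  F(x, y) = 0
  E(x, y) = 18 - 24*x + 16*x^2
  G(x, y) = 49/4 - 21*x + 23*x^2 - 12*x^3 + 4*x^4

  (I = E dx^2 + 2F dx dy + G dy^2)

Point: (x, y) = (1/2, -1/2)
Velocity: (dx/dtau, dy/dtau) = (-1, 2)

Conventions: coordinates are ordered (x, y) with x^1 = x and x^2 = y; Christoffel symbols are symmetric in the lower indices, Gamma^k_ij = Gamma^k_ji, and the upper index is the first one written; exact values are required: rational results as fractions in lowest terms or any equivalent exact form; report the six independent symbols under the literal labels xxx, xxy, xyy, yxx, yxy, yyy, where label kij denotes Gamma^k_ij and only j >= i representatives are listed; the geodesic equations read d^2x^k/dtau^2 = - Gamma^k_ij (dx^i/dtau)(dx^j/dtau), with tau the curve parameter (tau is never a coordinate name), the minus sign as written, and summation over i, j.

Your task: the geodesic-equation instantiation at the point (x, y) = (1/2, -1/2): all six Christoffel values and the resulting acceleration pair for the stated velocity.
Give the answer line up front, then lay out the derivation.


Answer: Gamma_xxx = -2/5, Gamma_xxy = 0, Gamma_xyy = 1/4, Gamma_yxx = 0, Gamma_yxy = -2/5, Gamma_yyy = 0; accelerations (d^2x/dtau^2, d^2y/dtau^2) = (-3/5, -8/5)

E = 10, F = 0, G = 25/4 at the point
E_x = -8, E_y = 0, F_x = 0, F_y = 0, G_x = -5, G_y = 0
EG - F^2 = 125/2;  g^inv = (2/125) * [[25/4, 0], [0, 10]]
first-kind symbols [ij,l] = (1/2)(d_i g_jl + d_j g_il - d_l g_ij): [xx,x] = E_x/2 = -4, [xx,y] = F_x - E_y/2 = 0, [xy,x] = E_y/2 = 0, [xy,y] = G_x/2 = -5/2, [yy,x] = F_y - G_x/2 = 5/2, [yy,y] = G_y/2 = 0
Gamma^x_ij = (G*[ij,x] - F*[ij,y])/(EG - F^2), Gamma^y_ij = (E*[ij,y] - F*[ij,x])/(EG - F^2)
Gamma_xxx = -2/5, Gamma_xxy = 0, Gamma_xyy = 1/4, Gamma_yxx = 0, Gamma_yxy = -2/5, Gamma_yyy = 0
d^2x/dtau^2 = -(Gamma_xxx*(-1)^2 + 2*Gamma_xxy*(-1)*(2) + Gamma_xyy*(2)^2) = -3/5
d^2y/dtau^2 = -(Gamma_yxx*(-1)^2 + 2*Gamma_yxy*(-1)*(2) + Gamma_yyy*(2)^2) = -8/5


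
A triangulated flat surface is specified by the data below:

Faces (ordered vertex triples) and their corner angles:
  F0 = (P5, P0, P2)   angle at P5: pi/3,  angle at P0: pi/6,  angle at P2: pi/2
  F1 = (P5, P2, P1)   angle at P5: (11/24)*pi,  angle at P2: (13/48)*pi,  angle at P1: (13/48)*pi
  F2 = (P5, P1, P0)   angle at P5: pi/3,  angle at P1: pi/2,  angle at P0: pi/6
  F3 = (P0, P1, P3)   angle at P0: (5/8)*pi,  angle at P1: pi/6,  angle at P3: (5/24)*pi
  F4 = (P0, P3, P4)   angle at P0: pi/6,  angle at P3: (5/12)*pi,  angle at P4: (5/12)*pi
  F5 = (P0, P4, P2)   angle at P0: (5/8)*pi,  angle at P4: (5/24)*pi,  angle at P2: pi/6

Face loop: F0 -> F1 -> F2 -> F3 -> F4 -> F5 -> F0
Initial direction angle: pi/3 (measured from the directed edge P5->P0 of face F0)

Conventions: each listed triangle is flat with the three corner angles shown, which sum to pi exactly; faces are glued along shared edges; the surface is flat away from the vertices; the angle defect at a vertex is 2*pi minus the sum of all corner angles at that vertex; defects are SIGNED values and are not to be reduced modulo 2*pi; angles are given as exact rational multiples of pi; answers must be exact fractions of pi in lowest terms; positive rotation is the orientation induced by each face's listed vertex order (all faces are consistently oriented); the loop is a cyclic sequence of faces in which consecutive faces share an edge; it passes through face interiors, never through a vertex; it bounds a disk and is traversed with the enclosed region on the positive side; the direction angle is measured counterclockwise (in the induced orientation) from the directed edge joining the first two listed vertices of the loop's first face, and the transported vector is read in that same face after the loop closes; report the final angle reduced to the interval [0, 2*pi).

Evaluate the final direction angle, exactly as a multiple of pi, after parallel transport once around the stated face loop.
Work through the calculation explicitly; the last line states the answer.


enclosed vertex P0: corner angles sum to (7/4)*pi, defect = 2*pi - (7/4)*pi = pi/4
enclosed vertex P5: corner angles sum to (9/8)*pi, defect = 2*pi - (9/8)*pi = (7/8)*pi
by Gauss-Bonnet the loop rotates the vector by the enclosed defect sum (positive orientation, mod 2*pi)
final angle = pi/3 + (9/8)*pi = (35/24)*pi (mod 2*pi)

Answer: final direction angle = (35/24)*pi


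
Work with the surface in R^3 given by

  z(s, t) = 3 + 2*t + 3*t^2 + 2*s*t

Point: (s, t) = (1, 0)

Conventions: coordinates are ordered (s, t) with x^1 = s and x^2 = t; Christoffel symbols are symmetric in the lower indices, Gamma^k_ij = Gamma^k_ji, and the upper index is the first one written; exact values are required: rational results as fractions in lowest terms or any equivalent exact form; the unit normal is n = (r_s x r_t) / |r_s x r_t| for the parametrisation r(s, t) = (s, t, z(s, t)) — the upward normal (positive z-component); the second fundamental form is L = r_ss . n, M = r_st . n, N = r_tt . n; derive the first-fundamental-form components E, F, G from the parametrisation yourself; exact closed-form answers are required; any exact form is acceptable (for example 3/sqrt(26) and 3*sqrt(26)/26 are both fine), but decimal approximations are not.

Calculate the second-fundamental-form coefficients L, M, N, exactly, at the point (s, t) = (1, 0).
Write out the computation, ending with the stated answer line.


z_s = 0, z_t = 4, z_ss = 0, z_st = 2, z_tt = 6
E = 1, F = 0, G = 17; answer radicand W^2 = 17
unnormalised second-form numerators: l = 0, m = 2, n = 6; L = l/sqrt(17), and similarly M = m/sqrt(W^2), N = n/sqrt(W^2)

Answer: L = 0, M = 2*sqrt(17)/17, N = 6*sqrt(17)/17


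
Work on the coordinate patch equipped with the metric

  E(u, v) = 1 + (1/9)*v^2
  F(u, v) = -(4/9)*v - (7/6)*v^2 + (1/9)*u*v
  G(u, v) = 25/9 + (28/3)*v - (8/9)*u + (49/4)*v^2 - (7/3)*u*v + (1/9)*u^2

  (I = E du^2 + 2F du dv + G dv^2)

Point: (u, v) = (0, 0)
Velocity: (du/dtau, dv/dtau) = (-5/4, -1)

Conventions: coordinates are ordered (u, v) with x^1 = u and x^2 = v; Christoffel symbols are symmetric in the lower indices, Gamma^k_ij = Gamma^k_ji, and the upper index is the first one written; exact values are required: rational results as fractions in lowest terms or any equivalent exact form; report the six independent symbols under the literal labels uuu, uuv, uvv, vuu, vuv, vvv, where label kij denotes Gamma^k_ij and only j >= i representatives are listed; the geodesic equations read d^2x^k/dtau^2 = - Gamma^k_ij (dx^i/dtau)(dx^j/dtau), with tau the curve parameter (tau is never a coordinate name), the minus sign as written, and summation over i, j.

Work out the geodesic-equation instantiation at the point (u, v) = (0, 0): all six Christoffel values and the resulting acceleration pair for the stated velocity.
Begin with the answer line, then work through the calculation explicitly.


Answer: Gamma_uuu = 0, Gamma_uuv = 0, Gamma_uvv = 0, Gamma_vuu = 0, Gamma_vuv = -4/25, Gamma_vvv = 42/25; accelerations (d^2u/dtau^2, d^2v/dtau^2) = (0, -32/25)

E = 1, F = 0, G = 25/9 at the point
E_u = 0, E_v = 0, F_u = 0, F_v = -4/9, G_u = -8/9, G_v = 28/3
EG - F^2 = 25/9;  g^inv = (9/25) * [[25/9, 0], [0, 1]]
first-kind symbols [ij,l] = (1/2)(d_i g_jl + d_j g_il - d_l g_ij): [uu,u] = E_u/2 = 0, [uu,v] = F_u - E_v/2 = 0, [uv,u] = E_v/2 = 0, [uv,v] = G_u/2 = -4/9, [vv,u] = F_v - G_u/2 = 0, [vv,v] = G_v/2 = 14/3
Gamma^u_ij = (G*[ij,u] - F*[ij,v])/(EG - F^2), Gamma^v_ij = (E*[ij,v] - F*[ij,u])/(EG - F^2)
Gamma_uuu = 0, Gamma_uuv = 0, Gamma_uvv = 0, Gamma_vuu = 0, Gamma_vuv = -4/25, Gamma_vvv = 42/25
d^2u/dtau^2 = -(Gamma_uuu*(-5/4)^2 + 2*Gamma_uuv*(-5/4)*(-1) + Gamma_uvv*(-1)^2) = 0
d^2v/dtau^2 = -(Gamma_vuu*(-5/4)^2 + 2*Gamma_vuv*(-5/4)*(-1) + Gamma_vvv*(-1)^2) = -32/25


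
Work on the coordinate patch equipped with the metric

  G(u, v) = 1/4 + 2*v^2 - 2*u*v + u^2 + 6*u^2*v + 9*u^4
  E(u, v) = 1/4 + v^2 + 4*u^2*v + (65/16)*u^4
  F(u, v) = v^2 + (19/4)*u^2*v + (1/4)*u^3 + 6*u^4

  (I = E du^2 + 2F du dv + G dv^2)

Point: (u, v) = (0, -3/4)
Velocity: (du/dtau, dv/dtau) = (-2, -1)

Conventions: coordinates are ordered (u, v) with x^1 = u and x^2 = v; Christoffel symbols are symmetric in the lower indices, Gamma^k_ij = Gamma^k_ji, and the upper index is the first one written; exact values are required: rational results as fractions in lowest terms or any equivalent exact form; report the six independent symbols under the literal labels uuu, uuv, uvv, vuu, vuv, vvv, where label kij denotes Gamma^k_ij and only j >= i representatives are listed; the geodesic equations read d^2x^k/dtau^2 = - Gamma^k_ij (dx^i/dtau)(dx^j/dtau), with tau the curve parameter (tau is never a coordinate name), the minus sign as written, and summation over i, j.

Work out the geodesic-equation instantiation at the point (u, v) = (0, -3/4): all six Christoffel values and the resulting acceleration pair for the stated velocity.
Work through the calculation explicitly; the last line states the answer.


E = 13/16, F = 9/16, G = 11/8 at the point
E_u = 0, E_v = -3/2, F_u = 0, F_v = -3/2, G_u = 3/2, G_v = -3
EG - F^2 = 205/256;  g^inv = (256/205) * [[11/8, -9/16], [-9/16, 13/16]]
first-kind symbols [ij,l] = (1/2)(d_i g_jl + d_j g_il - d_l g_ij): [uu,u] = E_u/2 = 0, [uu,v] = F_u - E_v/2 = 3/4, [uv,u] = E_v/2 = -3/4, [uv,v] = G_u/2 = 3/4, [vv,u] = F_v - G_u/2 = -9/4, [vv,v] = G_v/2 = -3/2
Gamma^u_ij = (G*[ij,u] - F*[ij,v])/(EG - F^2), Gamma^v_ij = (E*[ij,v] - F*[ij,u])/(EG - F^2)
Gamma_uuu = -108/205, Gamma_uuv = -372/205, Gamma_uvv = -576/205, Gamma_vuu = 156/205, Gamma_vuv = 264/205, Gamma_vvv = 12/205
d^2u/dtau^2 = -(Gamma_uuu*(-2)^2 + 2*Gamma_uuv*(-2)*(-1) + Gamma_uvv*(-1)^2) = 2496/205
d^2v/dtau^2 = -(Gamma_vuu*(-2)^2 + 2*Gamma_vuv*(-2)*(-1) + Gamma_vvv*(-1)^2) = -1692/205

Answer: Gamma_uuu = -108/205, Gamma_uuv = -372/205, Gamma_uvv = -576/205, Gamma_vuu = 156/205, Gamma_vuv = 264/205, Gamma_vvv = 12/205; accelerations (d^2u/dtau^2, d^2v/dtau^2) = (2496/205, -1692/205)


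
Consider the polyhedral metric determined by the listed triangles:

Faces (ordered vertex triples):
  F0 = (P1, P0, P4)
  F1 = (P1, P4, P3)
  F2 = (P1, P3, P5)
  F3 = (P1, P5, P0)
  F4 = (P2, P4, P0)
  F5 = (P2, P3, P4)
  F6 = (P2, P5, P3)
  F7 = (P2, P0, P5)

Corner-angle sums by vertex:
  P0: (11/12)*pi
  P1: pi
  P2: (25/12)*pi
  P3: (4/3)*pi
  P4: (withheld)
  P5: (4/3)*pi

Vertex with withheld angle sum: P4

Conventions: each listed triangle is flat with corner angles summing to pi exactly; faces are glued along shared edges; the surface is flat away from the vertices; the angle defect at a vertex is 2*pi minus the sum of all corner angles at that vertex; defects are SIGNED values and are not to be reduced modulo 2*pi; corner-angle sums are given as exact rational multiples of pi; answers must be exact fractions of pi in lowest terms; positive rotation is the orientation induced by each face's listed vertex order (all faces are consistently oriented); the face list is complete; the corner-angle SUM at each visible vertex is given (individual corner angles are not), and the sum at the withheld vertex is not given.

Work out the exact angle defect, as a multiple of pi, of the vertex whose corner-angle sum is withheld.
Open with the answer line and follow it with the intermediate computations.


Answer: defect(P4) = (2/3)*pi

V = 6, E = 12, F = 8; chi = V - E + F = 2
Gauss-Bonnet: total defect = 2*pi*chi = 4*pi; visible defects sum to (10/3)*pi


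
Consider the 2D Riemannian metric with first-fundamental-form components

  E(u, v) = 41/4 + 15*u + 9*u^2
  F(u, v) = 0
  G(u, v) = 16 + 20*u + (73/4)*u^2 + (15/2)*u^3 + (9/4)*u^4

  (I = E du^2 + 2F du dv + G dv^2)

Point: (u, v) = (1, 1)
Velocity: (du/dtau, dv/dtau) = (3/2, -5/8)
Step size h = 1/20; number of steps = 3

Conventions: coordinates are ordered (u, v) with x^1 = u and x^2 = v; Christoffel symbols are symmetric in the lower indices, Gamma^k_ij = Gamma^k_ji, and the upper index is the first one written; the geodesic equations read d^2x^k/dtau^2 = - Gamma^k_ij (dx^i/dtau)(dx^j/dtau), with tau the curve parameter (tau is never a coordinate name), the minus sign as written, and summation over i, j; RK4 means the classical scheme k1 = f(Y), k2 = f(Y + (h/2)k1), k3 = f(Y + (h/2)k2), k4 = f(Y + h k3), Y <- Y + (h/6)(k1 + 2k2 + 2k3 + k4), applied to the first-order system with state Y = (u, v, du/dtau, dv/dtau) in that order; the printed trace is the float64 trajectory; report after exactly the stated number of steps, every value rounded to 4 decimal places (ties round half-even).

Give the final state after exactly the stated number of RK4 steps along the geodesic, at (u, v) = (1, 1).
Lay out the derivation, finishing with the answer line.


f(Y) = (du/dtau, dv/dtau, -Gamma^u_ij Y'^i Y'^j, -Gamma^v_ij Y'^i Y'^j) with the Gammas evaluated at the stage position; h = 0.050000; intermediate values shown to 6 dp
step 0: u = 1.0000, v = 1.0000, du/dtau = 1.5000, dv/dtau = -0.6250
step 1:
  k1: at (u, v) = (1.000000, 1.000000), (du/dtau, dv/dtau) = (1.500000, -0.625000); Gamma_uuu = 0.481752, Gamma_uuv = 0.000000, Gamma_uvv = -1.284672, Gamma_vuu = 0.000000, Gamma_vuv = 0.687500, Gamma_vvv = 0.000000; k1 = (1.500000, -0.625000, -0.582117, 1.289062)
  k2: at (u, v) = (1.037500, 0.984375), (du/dtau, dv/dtau) = (1.485447, -0.592773); Gamma_uuu = 0.474294, Gamma_uuv = 0.000000, Gamma_uvv = -1.297724, Gamma_vuu = 0.000000, Gamma_vuv = 0.683754, Gamma_vvv = 0.000000; k2 = (1.485447, -0.592773, -0.590559, 1.204137)
  k3: at (u, v) = (1.037136, 0.985181), (du/dtau, dv/dtau) = (1.485236, -0.594897); Gamma_uuu = 0.474365, Gamma_uuv = 0.000000, Gamma_uvv = -1.297597, Gamma_vuu = 0.000000, Gamma_vuv = 0.683791, Gamma_vvv = 0.000000; k3 = (1.485236, -0.594897, -0.587192, 1.208344)
  k4: at (u, v) = (1.074262, 0.970255), (du/dtau, dv/dtau) = (1.470640, -0.564583); Gamma_uuu = 0.467163, Gamma_uuv = 0.000000, Gamma_uvv = -1.310658, Gamma_vuu = 0.000000, Gamma_vuv = 0.679931, Gamma_vvv = 0.000000; k4 = (1.470640, -0.564583, -0.592594, 1.129091)
  Y <- Y + (h/6)(k1 + 2k2 + 2k3 + k4): u = 1.0743, v = 0.9703, du/dtau = 1.4706, dv/dtau = -0.5646
step 2:
  k1: at (u, v) = (1.074267, 0.970292), (du/dtau, dv/dtau) = (1.470582, -0.564641); Gamma_uuu = 0.467162, Gamma_uuv = 0.000000, Gamma_uvv = -1.310660, Gamma_vuu = 0.000000, Gamma_vuv = 0.679931, Gamma_vvv = 0.000000; k1 = (1.470582, -0.564641, -0.592425, 1.129161)
  k2: at (u, v) = (1.111031, 0.956176), (du/dtau, dv/dtau) = (1.455771, -0.536412); Gamma_uuu = 0.460205, Gamma_uuv = 0.000000, Gamma_uvv = -1.323728, Gamma_vuu = 0.000000, Gamma_vuv = 0.675974, Gamma_vvv = 0.000000; k2 = (1.455771, -0.536412, -0.594412, 1.055727)
  k3: at (u, v) = (1.110661, 0.956882), (du/dtau, dv/dtau) = (1.455721, -0.538248); Gamma_uuu = 0.460274, Gamma_uuv = 0.000000, Gamma_uvv = -1.323595, Gamma_vuu = 0.000000, Gamma_vuv = 0.676015, Gamma_vvv = 0.000000; k3 = (1.455721, -0.538248, -0.591919, 1.059367)
  k4: at (u, v) = (1.147053, 0.943380), (du/dtau, dv/dtau) = (1.440986, -0.511672); Gamma_uuu = 0.453554, Gamma_uuv = 0.000000, Gamma_uvv = -1.336658, Gamma_vuu = 0.000000, Gamma_vuv = 0.671983, Gamma_vvv = 0.000000; k4 = (1.440986, -0.511672, -0.591829, 0.990924)
  Y <- Y + (h/6)(k1 + 2k2 + 2k3 + k4): u = 1.1471, v = 0.9434, du/dtau = 1.4409, dv/dtau = -0.5117
step 3:
  k1: at (u, v) = (1.147055, 0.943412), (du/dtau, dv/dtau) = (1.440941, -0.511722); Gamma_uuu = 0.453554, Gamma_uuv = 0.000000, Gamma_uvv = -1.336659, Gamma_vuu = 0.000000, Gamma_vuv = 0.671983, Gamma_vvv = 0.000000; k1 = (1.440941, -0.511722, -0.591702, 0.990988)
  k2: at (u, v) = (1.183078, 0.930619), (du/dtau, dv/dtau) = (1.426148, -0.486947); Gamma_uuu = 0.447062, Gamma_uuv = 0.000000, Gamma_uvv = -1.349712, Gamma_vuu = 0.000000, Gamma_vuv = 0.667892, Gamma_vvv = 0.000000; k2 = (1.426148, -0.486947, -0.589239, 0.927647)
  k3: at (u, v) = (1.182708, 0.931238), (du/dtau, dv/dtau) = (1.426210, -0.488531); Gamma_uuu = 0.447128, Gamma_uuv = 0.000000, Gamma_uvv = -1.349577, Gamma_vuu = 0.000000, Gamma_vuv = 0.667934, Gamma_vvv = 0.000000; k3 = (1.426210, -0.488531, -0.587399, 0.930763)
  k4: at (u, v) = (1.218365, 0.918986), (du/dtau, dv/dtau) = (1.411571, -0.465184); Gamma_uuu = 0.440855, Gamma_uuv = 0.000000, Gamma_uvv = -1.362613, Gamma_vuu = 0.000000, Gamma_vuv = 0.663799, Gamma_vvv = 0.000000; k4 = (1.411571, -0.465184, -0.583553, 0.871753)
  Y <- Y + (h/6)(k1 + 2k2 + 2k3 + k4): u = 1.2184, v = 0.9190, du/dtau = 1.4115, dv/dtau = -0.4652

Answer: u = 1.2184, v = 0.9190, du/dtau = 1.4115, dv/dtau = -0.4652


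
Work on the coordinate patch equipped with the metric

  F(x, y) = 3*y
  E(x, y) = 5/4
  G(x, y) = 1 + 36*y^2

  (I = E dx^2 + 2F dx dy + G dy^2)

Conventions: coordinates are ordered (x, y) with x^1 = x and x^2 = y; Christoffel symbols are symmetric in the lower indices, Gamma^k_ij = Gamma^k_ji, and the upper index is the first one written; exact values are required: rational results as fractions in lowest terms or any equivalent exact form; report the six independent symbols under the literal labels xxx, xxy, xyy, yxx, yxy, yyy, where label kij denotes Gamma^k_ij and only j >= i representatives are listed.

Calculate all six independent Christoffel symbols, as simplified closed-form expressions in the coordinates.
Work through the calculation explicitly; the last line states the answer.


E = 5/4; F = 3*y; G = 1 + 36*y^2
Gamma^k_ij = (1/2) g^{kl} (d_i g_jl + d_j g_il - d_l g_ij), with g^inv = (1/(EG-F^2)) [[G, -F], [-F, E]]
first partials: E_x = 0, E_y = 0, F_x = 0, F_y = 3, G_x = 0, G_y = 72*y
D = EG - F^2 = 5/4 + 36*y^2
expanded: Gamma^x_xx = (G E_x - 2F F_x + F E_y)/(2D), Gamma^x_xy = (G E_y - F G_x)/(2D), Gamma^x_yy = (2G F_y - G G_x - F G_y)/(2D), Gamma^y_xx = (2E F_x - E E_y - F E_x)/(2D), Gamma^y_xy = (E G_x - F E_y)/(2D), Gamma^y_yy = (E G_y - 2F F_y + F G_x)/(2D); substitute and cancel common factors

Answer: Gamma_xxx = 0, Gamma_xxy = 0, Gamma_xyy = 12/(144*y^2 + 5), Gamma_yxx = 0, Gamma_yxy = 0, Gamma_yyy = 144*y/(144*y^2 + 5)


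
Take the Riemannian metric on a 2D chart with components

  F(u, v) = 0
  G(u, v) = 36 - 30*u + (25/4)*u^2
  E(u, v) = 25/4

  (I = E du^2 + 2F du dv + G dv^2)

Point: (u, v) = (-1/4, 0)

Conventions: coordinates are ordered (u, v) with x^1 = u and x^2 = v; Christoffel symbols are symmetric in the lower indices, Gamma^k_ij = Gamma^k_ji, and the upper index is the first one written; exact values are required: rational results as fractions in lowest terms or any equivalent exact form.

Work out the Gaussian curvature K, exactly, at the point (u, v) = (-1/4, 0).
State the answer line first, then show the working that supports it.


Answer: K = 0

E = 25/4, F = 0, G = 2809/64, EG - F^2 = 70225/256 at the point
E_u = 0, E_v = 0, F_u = 0, F_v = 0, G_u = -265/8, G_v = 0
E_vv = 0, F_uv = 0, G_uu = 25/2
Evaluate Brioschi's two determinant matrices M1, M2 and divide by (EG - F^2)^2.
M1 = [[-E_vv/2 + F_uv - G_uu/2, E_u/2, F_u - E_v/2], [F_v - G_u/2, E, F], [G_v/2, F, G]] = [[-25/4, 0, 0], [265/16, 25/4, 0], [0, 0, 2809/64]]; det M1 = -1755625/1024
M2 = [[0, E_v/2, G_u/2], [E_v/2, E, F], [G_u/2, F, G]] = [[0, 0, -265/16], [0, 25/4, 0], [-265/16, 0, 2809/64]]; det M2 = -1755625/1024
det M1 - det M2 = 0; K = 0 / (70225/256)^2 = 0


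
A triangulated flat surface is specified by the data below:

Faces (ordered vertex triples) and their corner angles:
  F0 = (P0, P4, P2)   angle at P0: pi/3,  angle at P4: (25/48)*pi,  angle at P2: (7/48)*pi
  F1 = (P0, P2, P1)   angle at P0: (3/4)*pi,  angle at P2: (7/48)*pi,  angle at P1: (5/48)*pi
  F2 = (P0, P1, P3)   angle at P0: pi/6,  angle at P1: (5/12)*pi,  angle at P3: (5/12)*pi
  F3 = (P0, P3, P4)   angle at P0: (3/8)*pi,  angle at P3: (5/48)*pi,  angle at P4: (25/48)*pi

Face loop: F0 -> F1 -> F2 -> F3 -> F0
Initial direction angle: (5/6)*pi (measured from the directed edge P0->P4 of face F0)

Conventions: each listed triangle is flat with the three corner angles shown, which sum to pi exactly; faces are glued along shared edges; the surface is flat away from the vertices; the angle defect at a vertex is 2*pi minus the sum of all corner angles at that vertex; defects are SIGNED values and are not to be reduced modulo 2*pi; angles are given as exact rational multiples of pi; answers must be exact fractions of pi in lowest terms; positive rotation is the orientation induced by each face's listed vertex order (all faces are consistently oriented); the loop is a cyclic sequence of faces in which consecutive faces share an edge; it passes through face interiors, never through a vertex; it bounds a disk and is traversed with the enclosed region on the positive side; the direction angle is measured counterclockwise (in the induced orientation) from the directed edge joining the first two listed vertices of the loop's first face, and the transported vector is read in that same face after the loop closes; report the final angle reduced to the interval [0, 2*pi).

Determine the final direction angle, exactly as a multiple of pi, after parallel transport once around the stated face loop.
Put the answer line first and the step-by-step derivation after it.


Answer: final direction angle = (29/24)*pi

enclosed vertex P0: corner angles sum to (13/8)*pi, defect = 2*pi - (13/8)*pi = (3/8)*pi
final direction = starting direction + enclosed defect total, reduced mod 2*pi (induced orientation)
final angle = (5/6)*pi + (3/8)*pi = (29/24)*pi (mod 2*pi)


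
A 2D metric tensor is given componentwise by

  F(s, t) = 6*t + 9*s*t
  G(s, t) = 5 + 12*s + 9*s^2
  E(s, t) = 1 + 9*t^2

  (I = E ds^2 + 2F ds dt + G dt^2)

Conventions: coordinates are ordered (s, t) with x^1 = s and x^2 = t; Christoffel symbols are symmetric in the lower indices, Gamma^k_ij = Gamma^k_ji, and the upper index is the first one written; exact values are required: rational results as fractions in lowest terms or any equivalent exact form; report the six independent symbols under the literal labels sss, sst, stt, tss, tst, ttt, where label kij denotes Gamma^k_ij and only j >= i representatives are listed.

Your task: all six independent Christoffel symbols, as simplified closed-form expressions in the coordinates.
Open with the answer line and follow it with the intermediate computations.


Answer: Gamma_sss = 0, Gamma_sst = 9*t/(9*s^2 + 12*s + 9*t^2 + 5), Gamma_stt = 0, Gamma_tss = 0, Gamma_tst = (9*s + 6)/(9*s^2 + 12*s + 9*t^2 + 5), Gamma_ttt = 0

E = 1 + 9*t^2; F = 6*t + 9*s*t; G = 5 + 12*s + 9*s^2
Gamma^k_ij = (1/2) g^{kl} (d_i g_jl + d_j g_il - d_l g_ij), with g^inv = (1/(EG-F^2)) [[G, -F], [-F, E]]
first partials: E_s = 0, E_t = 18*t, F_s = 9*t, F_t = 6 + 9*s, G_s = 12 + 18*s, G_t = 0
D = EG - F^2 = 5 + 12*s + 9*t^2 + 9*s^2
expanded: Gamma^s_ss = (G E_s - 2F F_s + F E_t)/(2D), Gamma^s_st = (G E_t - F G_s)/(2D), Gamma^s_tt = (2G F_t - G G_s - F G_t)/(2D), Gamma^t_ss = (2E F_s - E E_t - F E_s)/(2D), Gamma^t_st = (E G_s - F E_t)/(2D), Gamma^t_tt = (E G_t - 2F F_t + F G_s)/(2D); substitute and cancel common factors


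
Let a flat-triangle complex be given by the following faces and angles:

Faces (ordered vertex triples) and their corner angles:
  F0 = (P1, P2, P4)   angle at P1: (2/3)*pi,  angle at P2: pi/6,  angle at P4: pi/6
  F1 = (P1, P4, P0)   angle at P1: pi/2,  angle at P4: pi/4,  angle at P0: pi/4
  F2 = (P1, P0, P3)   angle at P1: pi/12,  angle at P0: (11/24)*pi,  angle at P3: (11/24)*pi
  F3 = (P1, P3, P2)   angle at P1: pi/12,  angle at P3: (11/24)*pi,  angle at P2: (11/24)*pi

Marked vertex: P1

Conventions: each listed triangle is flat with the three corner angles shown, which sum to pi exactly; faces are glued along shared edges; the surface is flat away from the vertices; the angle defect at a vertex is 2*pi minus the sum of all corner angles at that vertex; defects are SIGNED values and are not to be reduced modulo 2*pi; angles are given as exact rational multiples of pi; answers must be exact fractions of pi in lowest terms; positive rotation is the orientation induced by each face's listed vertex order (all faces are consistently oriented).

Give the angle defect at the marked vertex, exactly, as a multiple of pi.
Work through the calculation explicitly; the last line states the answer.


Sum of corner angles at P1: (4/3)*pi
defect = 2*pi - (4/3)*pi

Answer: defect(P1) = (2/3)*pi


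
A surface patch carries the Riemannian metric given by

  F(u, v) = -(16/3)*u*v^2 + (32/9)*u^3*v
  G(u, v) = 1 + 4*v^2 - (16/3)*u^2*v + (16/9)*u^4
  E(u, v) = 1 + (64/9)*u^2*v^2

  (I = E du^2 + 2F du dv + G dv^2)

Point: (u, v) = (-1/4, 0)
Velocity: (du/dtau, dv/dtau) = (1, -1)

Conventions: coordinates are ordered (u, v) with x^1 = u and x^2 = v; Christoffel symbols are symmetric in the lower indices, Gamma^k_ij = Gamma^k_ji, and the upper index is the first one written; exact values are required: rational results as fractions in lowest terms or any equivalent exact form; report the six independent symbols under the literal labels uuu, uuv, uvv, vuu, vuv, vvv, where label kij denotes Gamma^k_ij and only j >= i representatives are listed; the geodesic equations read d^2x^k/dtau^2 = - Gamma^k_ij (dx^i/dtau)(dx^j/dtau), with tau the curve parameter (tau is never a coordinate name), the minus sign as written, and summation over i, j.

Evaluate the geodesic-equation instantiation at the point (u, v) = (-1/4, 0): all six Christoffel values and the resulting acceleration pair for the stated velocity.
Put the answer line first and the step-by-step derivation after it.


Answer: Gamma_uuu = 0, Gamma_uuv = 0, Gamma_uvv = 0, Gamma_vuu = 0, Gamma_vuv = -8/145, Gamma_vvv = -24/145; accelerations (d^2u/dtau^2, d^2v/dtau^2) = (0, 8/145)

E = 1, F = 0, G = 145/144 at the point
E_u = 0, E_v = 0, F_u = 0, F_v = -1/18, G_u = -1/9, G_v = -1/3
EG - F^2 = 145/144;  g^inv = (144/145) * [[145/144, 0], [0, 1]]
first-kind symbols [ij,l] = (1/2)(d_i g_jl + d_j g_il - d_l g_ij): [uu,u] = E_u/2 = 0, [uu,v] = F_u - E_v/2 = 0, [uv,u] = E_v/2 = 0, [uv,v] = G_u/2 = -1/18, [vv,u] = F_v - G_u/2 = 0, [vv,v] = G_v/2 = -1/6
Gamma^u_ij = (G*[ij,u] - F*[ij,v])/(EG - F^2), Gamma^v_ij = (E*[ij,v] - F*[ij,u])/(EG - F^2)
Gamma_uuu = 0, Gamma_uuv = 0, Gamma_uvv = 0, Gamma_vuu = 0, Gamma_vuv = -8/145, Gamma_vvv = -24/145
d^2u/dtau^2 = -(Gamma_uuu*(1)^2 + 2*Gamma_uuv*(1)*(-1) + Gamma_uvv*(-1)^2) = 0
d^2v/dtau^2 = -(Gamma_vuu*(1)^2 + 2*Gamma_vuv*(1)*(-1) + Gamma_vvv*(-1)^2) = 8/145


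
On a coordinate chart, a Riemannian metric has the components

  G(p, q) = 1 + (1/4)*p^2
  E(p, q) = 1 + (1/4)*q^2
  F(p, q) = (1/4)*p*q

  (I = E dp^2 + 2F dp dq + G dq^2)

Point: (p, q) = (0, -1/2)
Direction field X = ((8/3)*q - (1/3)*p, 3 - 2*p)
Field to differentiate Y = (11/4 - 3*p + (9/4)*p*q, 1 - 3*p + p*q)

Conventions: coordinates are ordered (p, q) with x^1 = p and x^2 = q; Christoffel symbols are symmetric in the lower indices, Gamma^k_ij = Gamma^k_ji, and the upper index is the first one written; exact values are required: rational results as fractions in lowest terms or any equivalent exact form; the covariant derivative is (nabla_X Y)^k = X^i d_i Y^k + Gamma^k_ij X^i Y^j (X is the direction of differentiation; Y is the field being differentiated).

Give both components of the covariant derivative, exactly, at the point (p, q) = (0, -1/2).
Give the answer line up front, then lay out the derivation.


Answer: (nabla_X Y)^p = 239/51, (nabla_X Y)^q = 14/3

E = 17/16, F = 0, G = 1 at the point
E_p = 0, E_q = -1/4, F_p = -1/8, F_q = 0, G_p = 0, G_q = 0
EG - F^2 = 17/16;  g^inv = (16/17) * [[1, 0], [0, 17/16]]
first-kind symbols [ij,l] = (1/2)(d_i g_jl + d_j g_il - d_l g_ij): [pp,p] = E_p/2 = 0, [pp,q] = F_p - E_q/2 = 0, [pq,p] = E_q/2 = -1/8, [pq,q] = G_p/2 = 0, [qq,p] = F_q - G_p/2 = 0, [qq,q] = G_q/2 = 0
Gamma^p_ij = (G*[ij,p] - F*[ij,q])/(EG - F^2), Gamma^q_ij = (E*[ij,q] - F*[ij,p])/(EG - F^2)
Gamma_ppp = 0, Gamma_ppq = -2/17, Gamma_pqq = 0, Gamma_qpp = 0, Gamma_qpq = 0, Gamma_qqq = 0
X = (-4/3, 3), Y = (11/4, 1) at the point


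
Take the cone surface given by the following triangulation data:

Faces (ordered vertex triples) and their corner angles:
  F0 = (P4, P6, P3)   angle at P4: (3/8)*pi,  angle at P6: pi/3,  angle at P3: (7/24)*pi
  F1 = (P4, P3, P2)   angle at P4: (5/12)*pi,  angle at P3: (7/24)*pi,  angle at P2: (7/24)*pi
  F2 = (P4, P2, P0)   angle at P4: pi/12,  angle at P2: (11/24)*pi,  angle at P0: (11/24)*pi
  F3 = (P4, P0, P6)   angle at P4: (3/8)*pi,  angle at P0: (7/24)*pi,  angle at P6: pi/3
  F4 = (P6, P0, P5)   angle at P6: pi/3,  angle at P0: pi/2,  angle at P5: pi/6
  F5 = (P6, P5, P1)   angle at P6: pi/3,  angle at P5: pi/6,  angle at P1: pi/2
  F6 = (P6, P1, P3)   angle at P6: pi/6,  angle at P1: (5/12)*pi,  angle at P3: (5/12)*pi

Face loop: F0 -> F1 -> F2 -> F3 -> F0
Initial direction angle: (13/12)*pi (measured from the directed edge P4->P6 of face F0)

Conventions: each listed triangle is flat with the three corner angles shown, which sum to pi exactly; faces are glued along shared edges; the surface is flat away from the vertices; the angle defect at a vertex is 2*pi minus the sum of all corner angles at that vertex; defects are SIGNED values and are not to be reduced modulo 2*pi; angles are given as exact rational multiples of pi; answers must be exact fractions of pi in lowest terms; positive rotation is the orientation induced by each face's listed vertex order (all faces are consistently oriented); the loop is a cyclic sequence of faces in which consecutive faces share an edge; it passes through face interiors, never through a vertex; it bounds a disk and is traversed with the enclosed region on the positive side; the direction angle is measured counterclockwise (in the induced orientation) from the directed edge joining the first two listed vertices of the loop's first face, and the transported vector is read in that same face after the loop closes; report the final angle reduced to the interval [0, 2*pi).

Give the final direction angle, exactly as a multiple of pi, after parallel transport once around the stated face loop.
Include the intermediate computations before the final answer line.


enclosed vertex P4: corner angles sum to (5/4)*pi, defect = 2*pi - (5/4)*pi = (3/4)*pi
adding the enclosed defects to the starting angle (mod 2*pi, induced orientation) gives the holonomy
final angle = (13/12)*pi + (3/4)*pi = (11/6)*pi (mod 2*pi)

Answer: final direction angle = (11/6)*pi


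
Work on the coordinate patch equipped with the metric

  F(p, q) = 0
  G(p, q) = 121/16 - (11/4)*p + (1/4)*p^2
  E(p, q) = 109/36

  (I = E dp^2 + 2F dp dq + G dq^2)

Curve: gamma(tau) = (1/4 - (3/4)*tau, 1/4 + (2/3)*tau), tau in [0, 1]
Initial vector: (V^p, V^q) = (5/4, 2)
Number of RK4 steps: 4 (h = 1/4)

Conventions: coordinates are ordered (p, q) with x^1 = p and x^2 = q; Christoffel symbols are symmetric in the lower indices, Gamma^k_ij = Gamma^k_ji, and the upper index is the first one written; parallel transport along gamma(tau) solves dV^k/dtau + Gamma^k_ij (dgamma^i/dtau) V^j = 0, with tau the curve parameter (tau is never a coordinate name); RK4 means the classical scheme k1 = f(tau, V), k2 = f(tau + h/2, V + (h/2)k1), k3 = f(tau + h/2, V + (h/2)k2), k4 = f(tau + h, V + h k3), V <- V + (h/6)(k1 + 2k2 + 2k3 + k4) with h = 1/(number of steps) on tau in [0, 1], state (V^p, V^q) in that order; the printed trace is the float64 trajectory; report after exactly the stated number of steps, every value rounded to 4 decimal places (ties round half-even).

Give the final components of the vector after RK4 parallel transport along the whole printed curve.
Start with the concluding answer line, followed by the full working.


Answer: V^p = 0.6527, V^q = 1.8560

gamma'(tau) = (-3/4, 2/3); f(tau, V)^k = -Gamma^k_ij(gamma(tau)) gamma'^i(tau) V^j; h = 1/4; intermediate values shown to 6 dp
curve data and Christoffel symbols at the stage parameters:
  tau = 0.000000: gamma = (0.250000, 0.250000), gamma' = (-0.750000, 0.666667); Gamma_ppp = 0.000000, Gamma_ppq = 0.000000, Gamma_pqq = 0.433486, Gamma_qpp = 0.000000, Gamma_qpq = -0.190476, Gamma_qqq = 0.000000
  tau = 0.125000: gamma = (0.156250, 0.333333), gamma' = (-0.750000, 0.666667); Gamma_ppp = 0.000000, Gamma_ppq = 0.000000, Gamma_pqq = 0.441227, Gamma_qpp = 0.000000, Gamma_qpq = -0.187135, Gamma_qqq = 0.000000
  tau = 0.250000: gamma = (0.062500, 0.416667), gamma' = (-0.750000, 0.666667); Gamma_ppp = 0.000000, Gamma_ppq = 0.000000, Gamma_pqq = 0.448968, Gamma_qpp = 0.000000, Gamma_qpq = -0.183908, Gamma_qqq = 0.000000
  tau = 0.375000: gamma = (-0.031250, 0.500000), gamma' = (-0.750000, 0.666667); Gamma_ppp = 0.000000, Gamma_ppq = 0.000000, Gamma_pqq = 0.456709, Gamma_qpp = 0.000000, Gamma_qpq = -0.180791, Gamma_qqq = 0.000000
  tau = 0.500000: gamma = (-0.125000, 0.583333), gamma' = (-0.750000, 0.666667); Gamma_ppp = 0.000000, Gamma_ppq = 0.000000, Gamma_pqq = 0.464450, Gamma_qpp = 0.000000, Gamma_qpq = -0.177778, Gamma_qqq = 0.000000
  tau = 0.625000: gamma = (-0.218750, 0.666667), gamma' = (-0.750000, 0.666667); Gamma_ppp = 0.000000, Gamma_ppq = 0.000000, Gamma_pqq = 0.472190, Gamma_qpp = 0.000000, Gamma_qpq = -0.174863, Gamma_qqq = 0.000000
  tau = 0.750000: gamma = (-0.312500, 0.750000), gamma' = (-0.750000, 0.666667); Gamma_ppp = 0.000000, Gamma_ppq = 0.000000, Gamma_pqq = 0.479931, Gamma_qpp = 0.000000, Gamma_qpq = -0.172043, Gamma_qqq = 0.000000
  tau = 0.875000: gamma = (-0.406250, 0.833333), gamma' = (-0.750000, 0.666667); Gamma_ppp = 0.000000, Gamma_ppq = 0.000000, Gamma_pqq = 0.487672, Gamma_qpp = 0.000000, Gamma_qpq = -0.169312, Gamma_qqq = 0.000000
  tau = 1.000000: gamma = (-0.500000, 0.916667), gamma' = (-0.750000, 0.666667); Gamma_ppp = 0.000000, Gamma_ppq = 0.000000, Gamma_pqq = 0.495413, Gamma_qpp = 0.000000, Gamma_qpq = -0.166667, Gamma_qqq = 0.000000
step 0: V^p = 1.2500, V^q = 2.0000
step 1: k1 = (-0.577982, -0.126984), k2 = (-0.583634, -0.131542), k3 = (-0.583466, -0.131550), k4 = (-0.588780, -0.135953); V <- V + (h/6)(k1 + 2k2 + 2k3 + k4): V^p = 1.1041, V^q = 1.9671
step 2: k1 = (-0.588782, -0.135955), k2 = (-0.593760, -0.140217), k3 = (-0.593597, -0.140220), k4 = (-0.598231, -0.144337); V <- V + (h/6)(k1 + 2k2 + 2k3 + k4): V^p = 0.9557, V^q = 1.9321
step 3: k1 = (-0.598233, -0.144339), k2 = (-0.602524, -0.148324), k3 = (-0.602367, -0.148321), k4 = (-0.606310, -0.152170); V <- V + (h/6)(k1 + 2k2 + 2k3 + k4): V^p = 0.8051, V^q = 1.8950
step 4: k1 = (-0.606312, -0.152172), k2 = (-0.609907, -0.155895), k3 = (-0.609756, -0.155887), k4 = (-0.612999, -0.159482); V <- V + (h/6)(k1 + 2k2 + 2k3 + k4): V^p = 0.6527, V^q = 1.8560
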